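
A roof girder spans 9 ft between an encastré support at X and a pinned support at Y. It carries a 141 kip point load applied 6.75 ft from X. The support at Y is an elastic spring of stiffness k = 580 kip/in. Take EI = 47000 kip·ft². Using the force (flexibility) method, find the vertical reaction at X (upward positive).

R_X = 54.19 kip

Remove the prop at Y; the released (primary) structure is a cantilever built in at X.
Primary-structure tip deflection at Y by superposition:
  point load 141 at a = 6.75: Pa²(3L − a)/(6EI) = 21682/EI
Tip deflection under a unit load at Y: L³/(3EI) = 243/EI.
With EI = 47000 kip·ft²: δ_0 = 0.46132 ft and δ_{YY} = 0.00517 ft/kip.
Compatibility — the spring shortens by R_Y/k under the reaction it provides: δ_0 − R_Y·δ_{YY} = R_Y/k. With 1/k = 1/(580×12) ft/kip = 0.000144 ft/kip, R_Y = δ_0 / (δ_{YY} + 1/k) = 0.46132 / (0.00517 + 0.000144) = 86.81 kip.
Vertical equilibrium: R_X = ΣP − R_Y = 141 − 86.81 = 54.19 kip.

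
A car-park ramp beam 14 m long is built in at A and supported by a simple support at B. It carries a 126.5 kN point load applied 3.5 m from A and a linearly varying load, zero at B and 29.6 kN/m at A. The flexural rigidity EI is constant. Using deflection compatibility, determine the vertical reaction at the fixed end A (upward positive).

R_A = 281.4 kN

Choose R_B as the redundant. The primary structure is the cantilever fixed at A.
Deflection at B on the released cantilever, summing each load's contribution:
  point load 126.5 at a = 3.5: Pa²(3L − a)/(6EI) = 9943/EI
  triangular load, peak 29.6 at the fixed end: w₀L⁴/(30EI) = 37904/EI
  δ_0 = 47847/EI
Tip deflection under a unit load at B: L³/(3EI) = 914.7/EI.
Compatibility at B: δ_0 − R_B·δ_{BB} = 0, so R_B = 47847/914.7 = 52.31 kN.
Vertical equilibrium: R_A = ΣP − R_B = 333.7 − 52.31 = 281.4 kN.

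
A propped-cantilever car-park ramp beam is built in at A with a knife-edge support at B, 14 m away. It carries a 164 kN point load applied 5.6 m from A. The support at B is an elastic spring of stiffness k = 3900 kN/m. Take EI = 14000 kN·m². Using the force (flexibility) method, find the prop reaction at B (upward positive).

Remove the prop at B; the released (primary) structure is a cantilever built in at A.
Primary-structure tip deflection at B by superposition:
  point load 164 at a = 5.6: Pa²(3L − a)/(6EI) = 31201/EI
Tip deflection under a unit load at B: L³/(3EI) = 914.7/EI.
With EI = 14000 kN·m²: δ_0 = 2.2287 m and δ_{BB} = 0.065333 m/kN.
Compatibility — the spring shortens by R_B/k under the reaction it provides: δ_0 − R_B·δ_{BB} = R_B/k. With 1/k = 0.000256 m/kN, R_B = δ_0 / (δ_{BB} + 1/k) = 2.2287 / (0.065333 + 0.000256) = 33.98 kN.

R_B = 33.98 kN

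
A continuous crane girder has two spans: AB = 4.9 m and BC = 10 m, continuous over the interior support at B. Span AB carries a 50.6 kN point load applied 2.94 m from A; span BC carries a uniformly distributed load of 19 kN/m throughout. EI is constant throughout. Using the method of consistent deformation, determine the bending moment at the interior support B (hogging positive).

M_B = 175.1 kN·m

Release continuity at B by inserting a hinge; the redundant is the internal moment M_B. The primary structure is two simply-supported spans AB and BC.
Rotations at B on the released spans (each span's end-slope, ×1/EI):
  span AB: point load 50.6 at a = 2.94: Pab(L + a)/(6LEI) = 77.75/EI
  span BC: UDL 19: wL³/(24EI) = 791.7/EI
  relative rotation θ_0 = (77.75 + 791.7)/EI = 869.4/EI
A unit hogging moment at B produces rotation L₁/(3EI) + L₂/(3EI) = 4.967/EI.
Slope continuity at B: θ_0 = M_B·4.967/EI, so M_B = 869.4/4.967 = 175.1 kN·m (hogging).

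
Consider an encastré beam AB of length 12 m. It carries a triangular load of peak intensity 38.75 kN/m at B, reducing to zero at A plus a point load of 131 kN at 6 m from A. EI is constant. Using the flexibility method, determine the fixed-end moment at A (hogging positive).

M_A = 382.5 kN·m

Release both end moments; the primary structure is a simply-supported span AB with redundants M_A and M_B.
Simple-span end rotations at A and B under the given loads:
  at A: triangular load, peak 38.75: 7w₀L³/(360EI) = 1302/EI
  at B: triangular load, peak 38.75: w₀L³/(45EI) = 1488/EI
  at A: point load 131 at a = 6: Pab(L + b)/(6LEI) = 1179/EI
  at B: point load 131 at a = 6: Pab(L + a)/(6LEI) = 1179/EI
  θ_A0 = 2481/EI,  θ_B0 = 2667/EI
Flexibility coefficients: a unit moment at one end gives L/(3EI) there and L/(6EI) at the far end, so f₁₁ = f₂₂ = 4/EI and f₁₂ = f₂₁ = 2/EI.
Compatibility — zero rotation at each built-in end:
  4 M_A + 2 M_B = 2481
  2 M_A + 4 M_B = 2667
Solving the pair gives M_A = 382.5 kN·m and M_B = 475.5 kN·m (hogging).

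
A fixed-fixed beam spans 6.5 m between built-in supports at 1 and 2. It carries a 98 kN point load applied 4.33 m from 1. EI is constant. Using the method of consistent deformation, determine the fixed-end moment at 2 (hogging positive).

Take the two fixed-end moments M_1, M_2 as redundants; the released structure is the simple span 12.
On the primary (simply-supported) span, the end slopes from the loading are:
  at 1: point load 98 at a = 4.33: Pab(L + b)/(6LEI) = 204.7/EI
  at 2: point load 98 at a = 4.33: Pab(L + a)/(6LEI) = 255.7/EI
  θ_10 = 204.7/EI,  θ_20 = 255.7/EI
Flexibility coefficients: a unit moment at one end gives L/(3EI) there and L/(6EI) at the far end, so f₁₁ = f₂₂ = 2.167/EI and f₁₂ = f₂₁ = 1.083/EI.
Compatibility — zero rotation at each built-in end:
  2.167 M_1 + 1.083 M_2 = 204.7
  1.083 M_1 + 2.167 M_2 = 255.7
Solving the pair gives M_1 = 47.29 kN·m and M_2 = 94.37 kN·m (hogging).

M_2 = 94.37 kN·m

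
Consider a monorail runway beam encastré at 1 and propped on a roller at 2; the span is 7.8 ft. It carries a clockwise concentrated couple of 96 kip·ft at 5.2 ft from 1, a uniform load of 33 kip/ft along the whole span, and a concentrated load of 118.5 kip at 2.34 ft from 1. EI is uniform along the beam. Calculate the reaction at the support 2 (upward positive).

R_2 = 127.3 kip

Choose R_2 as the redundant. The primary structure is the cantilever fixed at 1.
Downward deflection at the released point 2 due to the loads:
  clockwise couple 96 at a = 5.2: M₀a(2L − a)/(2EI) = 2596/EI
  UDL 33: wL⁴/(8EI) = 15269/EI
  point load 118.5 at a = 2.34: Pa²(3L − a)/(6EI) = 2277/EI
  δ_0 = 20142/EI
Tip deflection under a unit load at 2: L³/(3EI) = 158.2/EI.
The prop prevents deflection at 2: R_2 = δ_0/δ_{22} = 20142/158.2 = 127.3 kip.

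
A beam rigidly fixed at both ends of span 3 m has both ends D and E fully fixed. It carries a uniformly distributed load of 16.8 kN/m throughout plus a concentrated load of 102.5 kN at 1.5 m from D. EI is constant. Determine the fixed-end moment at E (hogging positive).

M_E = 51.04 kN·m

Release both end moments; the primary structure is a simply-supported span DE with redundants M_D and M_E.
End rotations of the released simple span under the applied load (×1/EI):
  at D: UDL 16.8: wL³/(24EI) = 18.9/EI
  at E: UDL 16.8: wL³/(24EI) = 18.9/EI
  at D: point load 102.5 at a = 1.5: Pab(L + b)/(6LEI) = 57.66/EI
  at E: point load 102.5 at a = 1.5: Pab(L + a)/(6LEI) = 57.66/EI
  θ_D0 = 76.56/EI,  θ_E0 = 76.56/EI
Flexibility coefficients: a unit moment at one end gives L/(3EI) there and L/(6EI) at the far end, so f₁₁ = f₂₂ = 1/EI and f₁₂ = f₂₁ = 0.5/EI.
Compatibility — zero rotation at each built-in end:
  1 M_D + 0.5 M_E = 76.56
  0.5 M_D + 1 M_E = 76.56
Solving the pair gives M_D = 51.04 kN·m and M_E = 51.04 kN·m (hogging).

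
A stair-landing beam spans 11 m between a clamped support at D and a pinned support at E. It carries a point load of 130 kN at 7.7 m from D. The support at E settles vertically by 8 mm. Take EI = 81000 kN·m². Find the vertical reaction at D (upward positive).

Release the roller at E. Primary structure: cantilever fixed at D.
Free-end deflection of the primary structure under the applied loading (downward +):
  point load 130 at a = 7.7: Pa²(3L − a)/(6EI) = 32501/EI
Tip deflection under a unit load at E: L³/(3EI) = 443.7/EI.
With EI = 81000 kN·m²: δ_0 = 0.40124 m and δ_{EE} = 0.005477 m/kN.
Compatibility — the beam at E must follow the support down by 0.008 m: δ_0 − R_E·δ_{EE} = 0.008, so R_E = (0.40124 − 0.008)/0.005477 = 71.79 kN.
Vertical equilibrium: R_D = ΣP − R_E = 130 − 71.79 = 58.21 kN.

R_D = 58.21 kN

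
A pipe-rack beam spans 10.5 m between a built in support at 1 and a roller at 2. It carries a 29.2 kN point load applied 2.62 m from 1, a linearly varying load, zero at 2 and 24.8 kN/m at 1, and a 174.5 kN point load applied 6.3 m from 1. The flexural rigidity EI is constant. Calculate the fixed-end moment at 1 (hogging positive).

M_1 = 540.3 kN·m

Take the reaction at 2 as the redundant and release it; the primary structure is a cantilever fixed at 1.
Downward deflection at the released point 2 due to the loads:
  point load 29.2 at a = 2.62: Pa²(3L − a)/(6EI) = 964.8/EI
  triangular load, peak 24.8 at the fixed end: w₀L⁴/(30EI) = 10048/EI
  point load 174.5 at a = 6.3: Pa²(3L − a)/(6EI) = 29089/EI
  δ_0 = 40102/EI
Flexibility coefficient — unit upward force at 2: δ_{22} = L³/(3EI) = 385.9/EI.
The prop prevents deflection at 2: R_2 = δ_0/δ_{22} = 40102/385.9 = 103.9 kN.
Moment equilibrium about 1: M_1 = Σ(load moments about 1) − R_2·L = 1632 − 103.9×10.5 = 540.3 kN·m.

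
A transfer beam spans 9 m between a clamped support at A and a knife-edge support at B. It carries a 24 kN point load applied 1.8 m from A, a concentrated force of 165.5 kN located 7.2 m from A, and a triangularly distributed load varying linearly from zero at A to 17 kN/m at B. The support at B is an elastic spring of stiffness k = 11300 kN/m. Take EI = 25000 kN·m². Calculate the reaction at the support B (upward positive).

R_B = 158.5 kN

Choose R_B as the redundant. The primary structure is the cantilever fixed at A.
Free-end deflection of the primary structure under the applied loading (downward +):
  point load 24 at a = 1.8: Pa²(3L − a)/(6EI) = 326.6/EI
  point load 165.5 at a = 7.2: Pa²(3L − a)/(6EI) = 28312/EI
  triangular load, peak 17 at the free end: 11w₀L⁴/(120EI) = 10224/EI
  δ_0 = 38863/EI
Flexibility coefficient — unit upward force at B: δ_{BB} = L³/(3EI) = 243/EI.
With EI = 25000 kN·m²: δ_0 = 1.5545 m and δ_{BB} = 0.00972 m/kN.
Compatibility — the spring shortens by R_B/k under the reaction it provides: δ_0 − R_B·δ_{BB} = R_B/k. With 1/k = 0.000088 m/kN, R_B = δ_0 / (δ_{BB} + 1/k) = 1.5545 / (0.00972 + 0.000088) = 158.5 kN.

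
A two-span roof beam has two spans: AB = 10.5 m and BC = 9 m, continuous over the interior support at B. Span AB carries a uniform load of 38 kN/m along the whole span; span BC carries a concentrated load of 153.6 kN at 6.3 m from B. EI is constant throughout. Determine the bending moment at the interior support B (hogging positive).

M_B = 369.1 kN·m

Insert a hinge at B; M_B is the redundant, and each span becomes simply supported.
End slopes at the hinge B, treating each span as simply supported:
  span AB: UDL 38: wL³/(24EI) = 1833/EI
  span BC: point load 153.6 at a = 6.3: Pab(L + b)/(6LEI) = 566.1/EI
  relative rotation θ_0 = (1833 + 566.1)/EI = 2399/EI
A unit hogging moment at B produces rotation L₁/(3EI) + L₂/(3EI) = 6.5/EI.
Compatibility: M_B·(L₁+L₂)/(3EI) = θ_0, giving M_B = 369.1 kN·m (hogging).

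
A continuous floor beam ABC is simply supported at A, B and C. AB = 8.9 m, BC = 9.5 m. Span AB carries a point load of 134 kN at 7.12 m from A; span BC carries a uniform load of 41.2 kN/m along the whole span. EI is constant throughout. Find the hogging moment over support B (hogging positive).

M_B = 323 kN·m

Take M_B as the redundant. Released structure: two simple spans AB and BC with a hinge at B.
End slopes at the hinge B, treating each span as simply supported:
  span AB: point load 134 at a = 7.12: Pab(L + a)/(6LEI) = 509.5/EI
  span BC: UDL 41.2: wL³/(24EI) = 1472/EI
  relative rotation θ_0 = (509.5 + 1472)/EI = 1981/EI
A unit hogging moment at B produces rotation L₁/(3EI) + L₂/(3EI) = 6.133/EI.
Slope continuity at B: θ_0 = M_B·6.133/EI, so M_B = 1981/6.133 = 323 kN·m (hogging).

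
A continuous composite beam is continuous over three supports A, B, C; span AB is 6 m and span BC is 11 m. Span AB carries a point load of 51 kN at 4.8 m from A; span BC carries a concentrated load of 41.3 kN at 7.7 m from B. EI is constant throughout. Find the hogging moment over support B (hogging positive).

Take M_B as the redundant. Released structure: two simple spans AB and BC with a hinge at B.
Rotations at B on the released spans (each span's end-slope, ×1/EI):
  span AB: point load 51 at a = 4.8: Pab(L + a)/(6LEI) = 88.13/EI
  span BC: point load 41.3 at a = 7.7: Pab(L + b)/(6LEI) = 227.4/EI
  relative rotation θ_0 = (88.13 + 227.4)/EI = 315.5/EI
A unit hogging moment at B produces rotation L₁/(3EI) + L₂/(3EI) = 5.667/EI.
Slope continuity at B: θ_0 = M_B·5.667/EI, so M_B = 315.5/5.667 = 55.68 kN·m (hogging).

M_B = 55.68 kN·m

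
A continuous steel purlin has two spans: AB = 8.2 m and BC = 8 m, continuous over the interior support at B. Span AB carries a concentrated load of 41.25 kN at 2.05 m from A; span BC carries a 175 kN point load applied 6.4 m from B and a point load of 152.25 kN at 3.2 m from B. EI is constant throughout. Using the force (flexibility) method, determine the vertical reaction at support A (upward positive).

R_A = 6.313 kN

Insert a hinge at B; M_B is the redundant, and each span becomes simply supported.
Discontinuity in slope at B on the released structure — sum the simple-span end rotations:
  span AB: point load 41.25 at a = 2.05: Pab(L + a)/(6LEI) = 108.3/EI
  span BC: point load 175 at a = 6.4: Pab(L + b)/(6LEI) = 358.4/EI
  span BC: point load 152.25 at a = 3.2: Pab(L + b)/(6LEI) = 623.6/EI
  relative rotation θ_0 = (108.3 + 982)/EI = 1090/EI
A unit hogging moment at B produces rotation L₁/(3EI) + L₂/(3EI) = 5.4/EI.
Compatibility: M_B·(L₁+L₂)/(3EI) = θ_0, giving M_B = 201.9 kN·m (hogging).
Span AB, ΣM about A with M_B applied at B: R_B^{AB}·8.2 = 84.56 + 201.9, so R_B^{AB} = 34.94 kN and R_A = 41.25 − 34.94 = 6.313 kN.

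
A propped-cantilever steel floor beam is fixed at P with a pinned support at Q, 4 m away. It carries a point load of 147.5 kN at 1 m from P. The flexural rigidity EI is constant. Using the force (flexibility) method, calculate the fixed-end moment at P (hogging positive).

M_P = 96.8 kN·m

Remove the prop at Q; the released (primary) structure is a cantilever built in at P.
Free-end deflection of the primary structure under the applied loading (downward +):
  point load 147.5 at a = 1: Pa²(3L − a)/(6EI) = 270.4/EI
Flexibility coefficient — unit upward force at Q: δ_{QQ} = L³/(3EI) = 21.33/EI.
The prop prevents deflection at Q: R_Q = δ_0/δ_{QQ} = 270.4/21.33 = 12.68 kN.
Moment equilibrium about P: M_P = Σ(load moments about P) − R_Q·L = 147.5 − 12.68×4 = 96.8 kN·m.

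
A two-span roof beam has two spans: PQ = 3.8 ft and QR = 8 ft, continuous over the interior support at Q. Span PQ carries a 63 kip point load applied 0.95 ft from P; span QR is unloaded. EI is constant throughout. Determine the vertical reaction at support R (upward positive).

R_R = -1.129 kip

Take M_Q as the redundant. Released structure: two simple spans PQ and QR with a hinge at Q.
Discontinuity in slope at Q on the released structure — sum the simple-span end rotations:
  span PQ: point load 63 at a = 0.95: Pab(L + a)/(6LEI) = 35.54/EI
  relative rotation θ_0 = (35.54 + 0)/EI = 35.54/EI
A unit hogging moment at Q produces rotation L₁/(3EI) + L₂/(3EI) = 3.933/EI.
Compatibility: M_Q·(L₁+L₂)/(3EI) = θ_0, giving M_Q = 9.035 kip·ft (hogging).
Span QR, ΣM about R: R_Q^{QR}·8 = 0 + 9.035, so R_Q^{QR} = 1.129 kip and R_R = 0 − 1.129 = -1.129 kip.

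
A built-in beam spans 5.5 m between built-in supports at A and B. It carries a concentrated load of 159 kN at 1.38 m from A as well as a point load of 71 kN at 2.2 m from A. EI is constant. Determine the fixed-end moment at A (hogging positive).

Release both end moments; the primary structure is a simply-supported span AB with redundants M_A and M_B.
Simple-span end rotations at A and B under the given loads:
  at A: point load 159 at a = 1.38: Pab(L + b)/(6LEI) = 263.5/EI
  at B: point load 159 at a = 1.38: Pab(L + a)/(6LEI) = 188.5/EI
  at A: point load 71 at a = 2.2: Pab(L + b)/(6LEI) = 137.5/EI
  at B: point load 71 at a = 2.2: Pab(L + a)/(6LEI) = 120.3/EI
  θ_A0 = 401/EI,  θ_B0 = 308.7/EI
Flexibility coefficients: a unit moment at one end gives L/(3EI) there and L/(6EI) at the far end, so f₁₁ = f₂₂ = 1.833/EI and f₁₂ = f₂₁ = 0.9167/EI.
Compatibility — zero rotation at each built-in end:
  1.833 M_A + 0.9167 M_B = 401
  0.9167 M_A + 1.833 M_B = 308.7
Solving the pair gives M_A = 179.4 kN·m and M_B = 78.73 kN·m (hogging).

M_A = 179.4 kN·m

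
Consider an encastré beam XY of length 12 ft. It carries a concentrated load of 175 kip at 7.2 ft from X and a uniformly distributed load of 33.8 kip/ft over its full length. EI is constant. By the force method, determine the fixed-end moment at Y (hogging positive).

Take the two fixed-end moments M_X, M_Y as redundants; the released structure is the simple span XY.
On the primary (simply-supported) span, the end slopes from the loading are:
  at X: point load 175 at a = 7.2: Pab(L + b)/(6LEI) = 1411/EI
  at Y: point load 175 at a = 7.2: Pab(L + a)/(6LEI) = 1613/EI
  at X: UDL 33.8: wL³/(24EI) = 2434/EI
  at Y: UDL 33.8: wL³/(24EI) = 2434/EI
  θ_X0 = 3845/EI,  θ_Y0 = 4046/EI
Flexibility coefficients: a unit moment at one end gives L/(3EI) there and L/(6EI) at the far end, so f₁₁ = f₂₂ = 4/EI and f₁₂ = f₂₁ = 2/EI.
Compatibility — zero rotation at each built-in end:
  4 M_X + 2 M_Y = 3845
  2 M_X + 4 M_Y = 4046
Solving the pair gives M_X = 607.2 kip·ft and M_Y = 708 kip·ft (hogging).

M_Y = 708 kip·ft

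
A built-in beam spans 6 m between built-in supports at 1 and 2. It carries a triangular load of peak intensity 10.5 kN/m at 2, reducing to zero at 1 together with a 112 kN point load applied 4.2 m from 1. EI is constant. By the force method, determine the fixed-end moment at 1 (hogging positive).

Release both end moments; the primary structure is a simply-supported span 12 with redundants M_1 and M_2.
On the primary (simply-supported) span, the end slopes from the loading are:
  at 1: triangular load, peak 10.5: 7w₀L³/(360EI) = 44.1/EI
  at 2: triangular load, peak 10.5: w₀L³/(45EI) = 50.4/EI
  at 1: point load 112 at a = 4.2: Pab(L + b)/(6LEI) = 183.5/EI
  at 2: point load 112 at a = 4.2: Pab(L + a)/(6LEI) = 239.9/EI
  θ_10 = 227.6/EI,  θ_20 = 290.3/EI
Flexibility coefficients: a unit moment at one end gives L/(3EI) there and L/(6EI) at the far end, so f₁₁ = f₂₂ = 2/EI and f₁₂ = f₂₁ = 1/EI.
Compatibility — zero rotation at each built-in end:
  2 M_1 + 1 M_2 = 227.6
  1 M_1 + 2 M_2 = 290.3
Solving the pair gives M_1 = 54.94 kN·m and M_2 = 117.7 kN·m (hogging).

M_1 = 54.94 kN·m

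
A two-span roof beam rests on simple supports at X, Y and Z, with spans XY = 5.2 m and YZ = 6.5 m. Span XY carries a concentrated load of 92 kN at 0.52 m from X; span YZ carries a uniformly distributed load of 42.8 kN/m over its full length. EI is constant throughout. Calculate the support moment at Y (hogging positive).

Release continuity at Y by inserting a hinge; the redundant is the internal moment M_Y. The primary structure is two simply-supported spans XY and YZ.
End slopes at the hinge Y, treating each span as simply supported:
  span XY: point load 92 at a = 0.52: Pab(L + a)/(6LEI) = 41.05/EI
  span YZ: UDL 42.8: wL³/(24EI) = 489.7/EI
  relative rotation θ_0 = (41.05 + 489.7)/EI = 530.8/EI
A unit hogging moment at Y produces rotation L₁/(3EI) + L₂/(3EI) = 3.9/EI.
Slope continuity at Y: θ_0 = M_Y·3.9/EI, so M_Y = 530.8/3.9 = 136.1 kN·m (hogging).

M_Y = 136.1 kN·m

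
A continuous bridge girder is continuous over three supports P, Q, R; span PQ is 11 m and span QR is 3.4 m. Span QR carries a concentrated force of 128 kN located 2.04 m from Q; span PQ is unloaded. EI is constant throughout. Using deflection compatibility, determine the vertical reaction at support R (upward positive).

R_R = 71.72 kN

Release continuity at Q by inserting a hinge; the redundant is the internal moment M_Q. The primary structure is two simply-supported spans PQ and QR.
Discontinuity in slope at Q on the released structure — sum the simple-span end rotations:
  span QR: point load 128 at a = 2.04: Pab(L + b)/(6LEI) = 82.86/EI
  relative rotation θ_0 = (0 + 82.86)/EI = 82.86/EI
A unit hogging moment at Q produces rotation L₁/(3EI) + L₂/(3EI) = 4.8/EI.
Compatibility: M_Q·(L₁+L₂)/(3EI) = θ_0, giving M_Q = 17.26 kN·m (hogging).
Span QR, ΣM about R: R_Q^{QR}·3.4 = 174.1 + 17.26, so R_Q^{QR} = 56.28 kN and R_R = 128 − 56.28 = 71.72 kN.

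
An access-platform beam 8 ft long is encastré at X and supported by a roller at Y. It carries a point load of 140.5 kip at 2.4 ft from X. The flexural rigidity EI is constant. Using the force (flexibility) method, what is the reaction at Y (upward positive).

R_Y = 17.07 kip

Remove the prop at Y; the released (primary) structure is a cantilever built in at X.
Primary-structure tip deflection at Y by superposition:
  point load 140.5 at a = 2.4: Pa²(3L − a)/(6EI) = 2913/EI
Tip deflection under a unit load at Y: L³/(3EI) = 170.7/EI.
Compatibility at Y: δ_0 − R_Y·δ_{YY} = 0, so R_Y = 2913/170.7 = 17.07 kip.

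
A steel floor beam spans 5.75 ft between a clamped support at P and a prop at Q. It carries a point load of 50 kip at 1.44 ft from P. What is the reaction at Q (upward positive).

Choose R_Q as the redundant. The primary structure is the cantilever fixed at P.
Downward deflection at the released point Q due to the loads:
  point load 50 at a = 1.44: Pa²(3L − a)/(6EI) = 273.2/EI
Flexibility coefficient — unit upward force at Q: δ_{QQ} = L³/(3EI) = 63.37/EI.
The prop prevents deflection at Q: R_Q = δ_0/δ_{QQ} = 273.2/63.37 = 4.311 kip.

R_Q = 4.311 kip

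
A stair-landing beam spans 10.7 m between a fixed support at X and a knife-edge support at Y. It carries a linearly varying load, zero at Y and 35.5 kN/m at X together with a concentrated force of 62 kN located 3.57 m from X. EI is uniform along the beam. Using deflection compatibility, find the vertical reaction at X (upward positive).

Choose R_Y as the redundant. The primary structure is the cantilever fixed at X.
Primary-structure tip deflection at Y by superposition:
  triangular load, peak 35.5 at the fixed end: w₀L⁴/(30EI) = 15511/EI
  point load 62 at a = 3.57: Pa²(3L − a)/(6EI) = 3757/EI
  δ_0 = 19268/EI
Flexibility coefficient — unit upward force at Y: δ_{YY} = L³/(3EI) = 408.3/EI.
The prop prevents deflection at Y: R_Y = δ_0/δ_{YY} = 19268/408.3 = 47.19 kN.
Vertical equilibrium: R_X = ΣP − R_Y = 251.9 − 47.19 = 204.7 kN.

R_X = 204.7 kN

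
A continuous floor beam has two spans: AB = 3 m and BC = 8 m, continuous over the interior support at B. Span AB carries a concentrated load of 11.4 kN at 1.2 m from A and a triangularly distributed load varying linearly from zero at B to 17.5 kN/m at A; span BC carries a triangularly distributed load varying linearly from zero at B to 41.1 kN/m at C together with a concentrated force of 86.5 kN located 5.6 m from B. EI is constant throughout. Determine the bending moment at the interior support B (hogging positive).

M_B = 184.4 kN·m

Take M_B as the redundant. Released structure: two simple spans AB and BC with a hinge at B.
Rotations at B on the released spans (each span's end-slope, ×1/EI):
  span AB: point load 11.4 at a = 1.2: Pab(L + a)/(6LEI) = 5.746/EI
  span AB: triangular load, peak 17.5: 7w₀L³/(360EI) = 9.188/EI
  span BC: triangular load, peak 41.1: 7w₀L³/(360EI) = 409.2/EI
  span BC: point load 86.5 at a = 5.6: Pab(L + b)/(6LEI) = 251.9/EI
  relative rotation θ_0 = (14.93 + 661.1)/EI = 676/EI
A unit hogging moment at B produces rotation L₁/(3EI) + L₂/(3EI) = 3.667/EI.
Compatibility: M_B·(L₁+L₂)/(3EI) = θ_0, giving M_B = 184.4 kN·m (hogging).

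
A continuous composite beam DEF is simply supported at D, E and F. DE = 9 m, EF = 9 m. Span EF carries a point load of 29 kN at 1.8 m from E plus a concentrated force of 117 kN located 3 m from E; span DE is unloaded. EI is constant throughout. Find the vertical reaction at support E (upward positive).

Release continuity at E by inserting a hinge; the redundant is the internal moment M_E. The primary structure is two simply-supported spans DE and EF.
Rotations at E on the released spans (each span's end-slope, ×1/EI):
  span EF: point load 29 at a = 1.8: Pab(L + b)/(6LEI) = 112.8/EI
  span EF: point load 117 at a = 3: Pab(L + b)/(6LEI) = 585/EI
  relative rotation θ_0 = (0 + 697.8)/EI = 697.8/EI
A unit hogging moment at E produces rotation L₁/(3EI) + L₂/(3EI) = 6/EI.
Compatibility: M_E·(L₁+L₂)/(3EI) = θ_0, giving M_E = 116.3 kN·m (hogging).
Span DE, ΣM about D with M_E applied at E: R_E^{DE}·9 = 0 + 116.3, so R_E^{DE} = 12.92 kN and R_D = 0 − 12.92 = -12.92 kN.
Span EF, ΣM about F: R_E^{EF}·9 = 910.8 + 116.3, so R_E^{EF} = 114.1 kN and R_F = 146 − 114.1 = 31.88 kN.
R_E = 12.92 + 114.1 = 127 kN.

R_E = 127 kN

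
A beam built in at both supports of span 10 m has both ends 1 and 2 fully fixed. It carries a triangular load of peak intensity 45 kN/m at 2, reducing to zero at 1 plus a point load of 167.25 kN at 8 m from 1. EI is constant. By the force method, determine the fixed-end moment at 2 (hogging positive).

Take the two fixed-end moments M_1, M_2 as redundants; the released structure is the simple span 12.
On the primary (simply-supported) span, the end slopes from the loading are:
  at 1: triangular load, peak 45: 7w₀L³/(360EI) = 875/EI
  at 2: triangular load, peak 45: w₀L³/(45EI) = 1000/EI
  at 1: point load 167.25 at a = 8: Pab(L + b)/(6LEI) = 535.2/EI
  at 2: point load 167.25 at a = 8: Pab(L + a)/(6LEI) = 802.8/EI
  θ_10 = 1410/EI,  θ_20 = 1803/EI
Flexibility coefficients: a unit moment at one end gives L/(3EI) there and L/(6EI) at the far end, so f₁₁ = f₂₂ = 3.333/EI and f₁₂ = f₂₁ = 1.667/EI.
Compatibility — zero rotation at each built-in end:
  3.333 M_1 + 1.667 M_2 = 1410
  1.667 M_1 + 3.333 M_2 = 1803
Solving the pair gives M_1 = 203.5 kN·m and M_2 = 439.1 kN·m (hogging).

M_2 = 439.1 kN·m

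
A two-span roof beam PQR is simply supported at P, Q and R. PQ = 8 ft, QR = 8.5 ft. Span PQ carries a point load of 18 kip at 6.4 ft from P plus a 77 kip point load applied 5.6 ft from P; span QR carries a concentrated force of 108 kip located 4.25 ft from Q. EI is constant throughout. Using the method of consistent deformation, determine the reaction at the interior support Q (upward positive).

R_Q = 159.2 kip

Insert a hinge at Q; M_Q is the redundant, and each span becomes simply supported.
Rotations at Q on the released spans (each span's end-slope, ×1/EI):
  span PQ: point load 18 at a = 6.4: Pab(L + a)/(6LEI) = 55.3/EI
  span PQ: point load 77 at a = 5.6: Pab(L + a)/(6LEI) = 293.2/EI
  span QR: point load 108 at a = 4.25: Pab(L + b)/(6LEI) = 487.7/EI
  relative rotation θ_0 = (348.5 + 487.7)/EI = 836.2/EI
A unit hogging moment at Q produces rotation L₁/(3EI) + L₂/(3EI) = 5.5/EI.
Compatibility: M_Q·(L₁+L₂)/(3EI) = θ_0, giving M_Q = 152 kip·ft (hogging).
Span PQ, ΣM about P with M_Q applied at Q: R_Q^{PQ}·8 = 546.4 + 152, so R_Q^{PQ} = 87.3 kip and R_P = 95 − 87.3 = 7.695 kip.
Span QR, ΣM about R: R_Q^{QR}·8.5 = 459 + 152, so R_Q^{QR} = 71.89 kip and R_R = 108 − 71.89 = 36.11 kip.
R_Q = 87.3 + 71.89 = 159.2 kip.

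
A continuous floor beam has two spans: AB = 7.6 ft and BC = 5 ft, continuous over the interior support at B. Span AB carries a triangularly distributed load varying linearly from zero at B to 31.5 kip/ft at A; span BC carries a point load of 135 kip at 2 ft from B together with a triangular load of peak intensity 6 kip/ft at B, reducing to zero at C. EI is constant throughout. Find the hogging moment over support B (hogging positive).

M_B = 119.4 kip·ft

Take M_B as the redundant. Released structure: two simple spans AB and BC with a hinge at B.
Discontinuity in slope at B on the released structure — sum the simple-span end rotations:
  span AB: triangular load, peak 31.5: 7w₀L³/(360EI) = 268.9/EI
  span BC: point load 135 at a = 2: Pab(L + b)/(6LEI) = 216/EI
  span BC: triangular load, peak 6: w₀L³/(45EI) = 16.67/EI
  relative rotation θ_0 = (268.9 + 232.7)/EI = 501.5/EI
A unit hogging moment at B produces rotation L₁/(3EI) + L₂/(3EI) = 4.2/EI.
Slope continuity at B: θ_0 = M_B·4.2/EI, so M_B = 501.5/4.2 = 119.4 kip·ft (hogging).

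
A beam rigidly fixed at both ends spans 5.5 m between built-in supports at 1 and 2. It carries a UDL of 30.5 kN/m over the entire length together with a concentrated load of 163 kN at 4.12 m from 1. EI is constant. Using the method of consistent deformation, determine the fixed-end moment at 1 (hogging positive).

M_1 = 119.2 kN·m

Take the two fixed-end moments M_1, M_2 as redundants; the released structure is the simple span 12.
Simple-span end rotations at 1 and 2 under the given loads:
  at 1: UDL 30.5: wL³/(24EI) = 211.4/EI
  at 2: UDL 30.5: wL³/(24EI) = 211.4/EI
  at 1: point load 163 at a = 4.12: Pab(L + b)/(6LEI) = 193.2/EI
  at 2: point load 163 at a = 4.12: Pab(L + a)/(6LEI) = 270.2/EI
  θ_10 = 404.6/EI,  θ_20 = 481.6/EI
Flexibility coefficients: a unit moment at one end gives L/(3EI) there and L/(6EI) at the far end, so f₁₁ = f₂₂ = 1.833/EI and f₁₂ = f₂₁ = 0.9167/EI.
Compatibility — zero rotation at each built-in end:
  1.833 M_1 + 0.9167 M_2 = 404.6
  0.9167 M_1 + 1.833 M_2 = 481.6
Solving the pair gives M_1 = 119.2 kN·m and M_2 = 203.1 kN·m (hogging).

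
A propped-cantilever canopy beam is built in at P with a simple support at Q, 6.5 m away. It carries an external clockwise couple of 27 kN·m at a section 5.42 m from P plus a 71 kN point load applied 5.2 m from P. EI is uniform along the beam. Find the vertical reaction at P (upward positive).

Remove the prop at Q; the released (primary) structure is a cantilever built in at P.
Free-end deflection of the primary structure under the applied loading (downward +):
  clockwise couple 27 at a = 5.42: M₀a(2L − a)/(2EI) = 554.6/EI
  point load 71 at a = 5.2: Pa²(3L − a)/(6EI) = 4576/EI
  δ_0 = 5130/EI
Tip deflection under a unit load at Q: L³/(3EI) = 91.54/EI.
The prop prevents deflection at Q: R_Q = δ_0/δ_{QQ} = 5130/91.54 = 56.04 kN.
Vertical equilibrium: R_P = ΣP − R_Q = 71 − 56.04 = 14.96 kN.

R_P = 14.96 kN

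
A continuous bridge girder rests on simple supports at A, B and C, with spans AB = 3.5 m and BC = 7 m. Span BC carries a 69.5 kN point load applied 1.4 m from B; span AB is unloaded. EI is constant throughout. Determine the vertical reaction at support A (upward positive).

R_A = -13.34 kN

Insert a hinge at B; M_B is the redundant, and each span becomes simply supported.
Rotations at B on the released spans (each span's end-slope, ×1/EI):
  span BC: point load 69.5 at a = 1.4: Pab(L + b)/(6LEI) = 163.5/EI
  relative rotation θ_0 = (0 + 163.5)/EI = 163.5/EI
A unit hogging moment at B produces rotation L₁/(3EI) + L₂/(3EI) = 3.5/EI.
Compatibility: M_B·(L₁+L₂)/(3EI) = θ_0, giving M_B = 46.7 kN·m (hogging).
Span AB, ΣM about A with M_B applied at B: R_B^{AB}·3.5 = 0 + 46.7, so R_B^{AB} = 13.34 kN and R_A = 0 − 13.34 = -13.34 kN.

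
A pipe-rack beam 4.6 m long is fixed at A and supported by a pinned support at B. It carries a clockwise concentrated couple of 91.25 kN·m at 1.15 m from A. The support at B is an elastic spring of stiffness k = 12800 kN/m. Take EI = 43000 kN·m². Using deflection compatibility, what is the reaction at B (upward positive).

R_B = 11.8 kN

Choose R_B as the redundant. The primary structure is the cantilever fixed at A.
Free-end deflection of the primary structure under the applied loading (downward +):
  clockwise couple 91.25 at a = 1.15: M₀a(2L − a)/(2EI) = 422.4/EI
Flexibility coefficient — unit upward force at B: δ_{BB} = L³/(3EI) = 32.45/EI.
With EI = 43000 kN·m²: δ_0 = 0.009823 m and δ_{BB} = 0.000755 m/kN.
Compatibility — the spring shortens by R_B/k under the reaction it provides: δ_0 − R_B·δ_{BB} = R_B/k. With 1/k = 0.000078 m/kN, R_B = δ_0 / (δ_{BB} + 1/k) = 0.009823 / (0.000755 + 0.000078) = 11.8 kN.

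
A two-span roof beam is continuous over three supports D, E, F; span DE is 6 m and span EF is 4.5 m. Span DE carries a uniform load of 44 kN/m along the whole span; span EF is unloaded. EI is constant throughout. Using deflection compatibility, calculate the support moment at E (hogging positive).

Insert a hinge at E; M_E is the redundant, and each span becomes simply supported.
Rotations at E on the released spans (each span's end-slope, ×1/EI):
  span DE: UDL 44: wL³/(24EI) = 396/EI
  relative rotation θ_0 = (396 + 0)/EI = 396/EI
A unit hogging moment at E produces rotation L₁/(3EI) + L₂/(3EI) = 3.5/EI.
Slope continuity at E: θ_0 = M_E·3.5/EI, so M_E = 396/3.5 = 113.1 kN·m (hogging).

M_E = 113.1 kN·m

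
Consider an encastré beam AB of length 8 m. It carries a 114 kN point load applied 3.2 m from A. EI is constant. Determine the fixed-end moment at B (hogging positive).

M_B = 87.55 kN·m

Take the two fixed-end moments M_A, M_B as redundants; the released structure is the simple span AB.
End rotations of the released simple span under the applied load (×1/EI):
  at A: point load 114 at a = 3.2: Pab(L + b)/(6LEI) = 466.9/EI
  at B: point load 114 at a = 3.2: Pab(L + a)/(6LEI) = 408.6/EI
  θ_A0 = 466.9/EI,  θ_B0 = 408.6/EI
Flexibility coefficients: a unit moment at one end gives L/(3EI) there and L/(6EI) at the far end, so f₁₁ = f₂₂ = 2.667/EI and f₁₂ = f₂₁ = 1.333/EI.
Compatibility — zero rotation at each built-in end:
  2.667 M_A + 1.333 M_B = 466.9
  1.333 M_A + 2.667 M_B = 408.6
Solving the pair gives M_A = 131.3 kN·m and M_B = 87.55 kN·m (hogging).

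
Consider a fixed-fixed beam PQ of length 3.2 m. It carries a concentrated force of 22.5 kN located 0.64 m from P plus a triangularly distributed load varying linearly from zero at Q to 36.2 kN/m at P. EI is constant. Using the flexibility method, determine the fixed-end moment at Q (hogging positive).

Take the two fixed-end moments M_P, M_Q as redundants; the released structure is the simple span PQ.
Simple-span end rotations at P and Q under the given loads:
  at P: point load 22.5 at a = 0.64: Pab(L + b)/(6LEI) = 11.06/EI
  at Q: point load 22.5 at a = 0.64: Pab(L + a)/(6LEI) = 7.373/EI
  at P: triangular load, peak 36.2: w₀L³/(45EI) = 26.36/EI
  at Q: triangular load, peak 36.2: 7w₀L³/(360EI) = 23.07/EI
  θ_P0 = 37.42/EI,  θ_Q0 = 30.44/EI
Flexibility coefficients: a unit moment at one end gives L/(3EI) there and L/(6EI) at the far end, so f₁₁ = f₂₂ = 1.067/EI and f₁₂ = f₂₁ = 0.5333/EI.
Compatibility — zero rotation at each built-in end:
  1.067 M_P + 0.5333 M_Q = 37.42
  0.5333 M_P + 1.067 M_Q = 30.44
Solving the pair gives M_P = 27.75 kN·m and M_Q = 14.66 kN·m (hogging).

M_Q = 14.66 kN·m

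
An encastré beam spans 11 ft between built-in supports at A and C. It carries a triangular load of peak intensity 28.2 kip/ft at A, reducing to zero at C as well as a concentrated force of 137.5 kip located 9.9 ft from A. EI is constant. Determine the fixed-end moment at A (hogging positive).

M_A = 184.2 kip·ft

Release both end moments; the primary structure is a simply-supported span AC with redundants M_A and M_C.
On the primary (simply-supported) span, the end slopes from the loading are:
  at A: triangular load, peak 28.2: w₀L³/(45EI) = 834.1/EI
  at C: triangular load, peak 28.2: 7w₀L³/(360EI) = 729.8/EI
  at A: point load 137.5 at a = 9.9: Pab(L + b)/(6LEI) = 274.5/EI
  at C: point load 137.5 at a = 9.9: Pab(L + a)/(6LEI) = 474.2/EI
  θ_A0 = 1109/EI,  θ_C0 = 1204/EI
Flexibility coefficients: a unit moment at one end gives L/(3EI) there and L/(6EI) at the far end, so f₁₁ = f₂₂ = 3.667/EI and f₁₂ = f₂₁ = 1.833/EI.
Compatibility — zero rotation at each built-in end:
  3.667 M_A + 1.833 M_C = 1109
  1.833 M_A + 3.667 M_C = 1204
Solving the pair gives M_A = 184.2 kip·ft and M_C = 236.3 kip·ft (hogging).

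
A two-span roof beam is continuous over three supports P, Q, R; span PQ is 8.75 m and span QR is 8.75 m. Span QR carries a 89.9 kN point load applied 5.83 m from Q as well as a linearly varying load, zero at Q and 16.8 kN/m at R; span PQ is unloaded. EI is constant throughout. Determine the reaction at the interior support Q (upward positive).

R_Q = 76.41 kN

Insert a hinge at Q; M_Q is the redundant, and each span becomes simply supported.
Rotations at Q on the released spans (each span's end-slope, ×1/EI):
  span QR: point load 89.9 at a = 5.83: Pab(L + b)/(6LEI) = 340.2/EI
  span QR: triangular load, peak 16.8: 7w₀L³/(360EI) = 218.8/EI
  relative rotation θ_0 = (0 + 559)/EI = 559/EI
A unit hogging moment at Q produces rotation L₁/(3EI) + L₂/(3EI) = 5.833/EI.
Slope continuity at Q: θ_0 = M_Q·5.833/EI, so M_Q = 559/5.833 = 95.83 kN·m (hogging).
Span PQ, ΣM about P with M_Q applied at Q: R_Q^{PQ}·8.75 = 0 + 95.83, so R_Q^{PQ} = 10.95 kN and R_P = 0 − 10.95 = -10.95 kN.
Span QR, ΣM about R: R_Q^{QR}·8.75 = 476.9 + 95.83, so R_Q^{QR} = 65.45 kN and R_R = 163.4 − 65.45 = 97.95 kN.
R_Q = 10.95 + 65.45 = 76.41 kN.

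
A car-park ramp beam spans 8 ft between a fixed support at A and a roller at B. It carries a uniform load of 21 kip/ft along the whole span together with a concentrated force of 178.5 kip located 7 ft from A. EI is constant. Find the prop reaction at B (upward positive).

R_B = 208.2 kip

Choose R_B as the redundant. The primary structure is the cantilever fixed at A.
Primary-structure tip deflection at B by superposition:
  UDL 21: wL⁴/(8EI) = 10752/EI
  point load 178.5 at a = 7: Pa²(3L − a)/(6EI) = 24782/EI
  δ_0 = 35534/EI
Tip deflection under a unit load at B: L³/(3EI) = 170.7/EI.
The prop prevents deflection at B: R_B = δ_0/δ_{BB} = 35534/170.7 = 208.2 kip.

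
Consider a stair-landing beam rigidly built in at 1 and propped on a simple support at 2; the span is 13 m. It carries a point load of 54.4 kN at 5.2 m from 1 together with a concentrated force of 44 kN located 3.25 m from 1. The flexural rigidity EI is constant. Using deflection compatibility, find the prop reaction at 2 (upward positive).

R_2 = 15.1 kN

Choose R_2 as the redundant. The primary structure is the cantilever fixed at 1.
Downward deflection at the released point 2 due to the loads:
  point load 54.4 at a = 5.2: Pa²(3L − a)/(6EI) = 8286/EI
  point load 44 at a = 3.25: Pa²(3L − a)/(6EI) = 2769/EI
  δ_0 = 11056/EI
Flexibility coefficient — unit upward force at 2: δ_{22} = L³/(3EI) = 732.3/EI.
Compatibility at 2: δ_0 − R_2·δ_{22} = 0, so R_2 = 11056/732.3 = 15.1 kN.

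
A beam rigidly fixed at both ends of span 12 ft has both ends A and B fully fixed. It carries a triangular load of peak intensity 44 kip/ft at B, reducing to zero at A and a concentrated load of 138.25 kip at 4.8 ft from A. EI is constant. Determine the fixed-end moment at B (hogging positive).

M_B = 476.1 kip·ft

Take the two fixed-end moments M_A, M_B as redundants; the released structure is the simple span AB.
On the primary (simply-supported) span, the end slopes from the loading are:
  at A: triangular load, peak 44: 7w₀L³/(360EI) = 1478/EI
  at B: triangular load, peak 44: w₀L³/(45EI) = 1690/EI
  at A: point load 138.25 at a = 4.8: Pab(L + b)/(6LEI) = 1274/EI
  at B: point load 138.25 at a = 4.8: Pab(L + a)/(6LEI) = 1115/EI
  θ_A0 = 2753/EI,  θ_B0 = 2804/EI
Flexibility coefficients: a unit moment at one end gives L/(3EI) there and L/(6EI) at the far end, so f₁₁ = f₂₂ = 4/EI and f₁₂ = f₂₁ = 2/EI.
Compatibility — zero rotation at each built-in end:
  4 M_A + 2 M_B = 2753
  2 M_A + 4 M_B = 2804
Solving the pair gives M_A = 450.1 kip·ft and M_B = 476.1 kip·ft (hogging).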